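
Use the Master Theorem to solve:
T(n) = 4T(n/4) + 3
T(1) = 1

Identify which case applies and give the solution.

a=4, b=4, f(n)=3. log_4(4) = 1. Since c=0 < 1, Case 1 applies: T(n) = Θ(n^log_b(a)) = O(n).

Answer: O(n) - Case 1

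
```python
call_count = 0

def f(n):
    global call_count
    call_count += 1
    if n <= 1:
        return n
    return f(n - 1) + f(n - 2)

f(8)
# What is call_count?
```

Calls(n) = 1 + Calls(n-1) + Calls(n-2); Calls(0)=Calls(1)=1. For n=8 this gives 67.

Answer: 67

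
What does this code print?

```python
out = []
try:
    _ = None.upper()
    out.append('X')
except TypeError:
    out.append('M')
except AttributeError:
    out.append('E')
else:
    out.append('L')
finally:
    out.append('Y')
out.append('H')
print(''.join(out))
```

Execution trace: 'E' (except AttributeError) → 'Y' (finally) → 'H' (after the try/except). Output: EYH

Answer: EYH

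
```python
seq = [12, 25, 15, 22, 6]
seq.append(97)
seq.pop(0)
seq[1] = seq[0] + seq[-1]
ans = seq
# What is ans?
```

Trace:
`seq = [12, 25, 15, 22, 6]` → seq = [12, 25, 15, 22, 6]
`seq.append(97)` → seq = [12, 25, 15, 22, 6, 97]
`seq.pop(0)` → seq = [25, 15, 22, 6, 97]
`seq[1] = seq[0] + seq[-1]` → seq = [25, 122, 22, 6, 97]
`ans = seq` → ans = [25, 122, 22, 6, 97]
So ans = [25, 122, 22, 6, 97]

Answer: [25, 122, 22, 6, 97]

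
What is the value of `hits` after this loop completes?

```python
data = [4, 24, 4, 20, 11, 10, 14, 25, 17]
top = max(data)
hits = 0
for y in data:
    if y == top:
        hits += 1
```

Count of max value 25 in [4, 24, 4, 20, 11, 10, 14, 25, 17]
`hits` takes the values: 0 → 1

Answer: 1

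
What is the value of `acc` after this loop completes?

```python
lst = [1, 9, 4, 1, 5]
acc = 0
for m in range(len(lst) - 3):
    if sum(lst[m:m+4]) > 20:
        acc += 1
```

Count windows with sum > 20
`acc` takes the values: 0

Answer: 0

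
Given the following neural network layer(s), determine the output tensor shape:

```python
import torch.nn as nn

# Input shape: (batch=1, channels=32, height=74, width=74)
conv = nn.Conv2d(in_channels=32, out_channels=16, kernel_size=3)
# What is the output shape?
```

Input: (1, 32, 74, 74) -> Output: (1, 16, 72, 72)

Answer: (1, 16, 72, 72)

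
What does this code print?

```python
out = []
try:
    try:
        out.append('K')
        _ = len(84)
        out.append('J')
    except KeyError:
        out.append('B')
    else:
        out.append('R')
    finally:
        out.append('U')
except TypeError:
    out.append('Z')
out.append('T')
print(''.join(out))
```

Execution trace: 'K' (try body) → 'U' (finally) → 'Z' (outer except TypeError) → 'T' (after the try/except). Output: KUZT

Answer: KUZT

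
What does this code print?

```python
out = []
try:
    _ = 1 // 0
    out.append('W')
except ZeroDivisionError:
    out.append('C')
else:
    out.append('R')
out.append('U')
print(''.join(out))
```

Execution trace: 'C' (except ZeroDivisionError) → 'U' (after the try/except). Output: CU

Answer: CU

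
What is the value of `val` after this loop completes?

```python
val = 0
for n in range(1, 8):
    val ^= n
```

XOR of 1 to 7
`val` takes the values: 0 → 1 → 3 → 0 → 4 → 1 → 7 → 0

Answer: 0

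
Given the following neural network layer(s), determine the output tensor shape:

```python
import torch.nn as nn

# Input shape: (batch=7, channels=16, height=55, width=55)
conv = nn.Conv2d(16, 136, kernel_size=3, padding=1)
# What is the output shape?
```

Input: (7, 16, 55, 55) -> Output: (7, 136, 55, 55)

Answer: (7, 136, 55, 55)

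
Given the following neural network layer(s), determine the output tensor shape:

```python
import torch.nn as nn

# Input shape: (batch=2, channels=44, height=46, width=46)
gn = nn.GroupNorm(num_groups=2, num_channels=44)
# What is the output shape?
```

Input: (2, 44, 46, 46) -> Output: (2, 44, 46, 46)

Answer: (2, 44, 46, 46)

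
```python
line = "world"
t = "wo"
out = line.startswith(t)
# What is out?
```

Trace:
`line = "world"` → line = 'world'
`t = "wo"` → t = 'wo'
`out = line.startswith(t)` → out = True
So out = True

Answer: True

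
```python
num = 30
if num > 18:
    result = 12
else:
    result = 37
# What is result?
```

Trace:
`num = 30` → num = 30
`if num > 18: ...` → num > 18 is True → result = 12
So result = 12

Answer: 12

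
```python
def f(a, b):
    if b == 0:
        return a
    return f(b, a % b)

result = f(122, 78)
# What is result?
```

f(122, 78) -> f(78, 44) -> f(44, 34) -> f(34, 10) -> f(10, 4) -> f(4, 2) -> f(2, 0) -> 2

Answer: 2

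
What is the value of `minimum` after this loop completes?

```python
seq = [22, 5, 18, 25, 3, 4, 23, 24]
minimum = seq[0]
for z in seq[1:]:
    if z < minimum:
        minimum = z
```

Minimum of [22, 5, 18, 25, 3, 4, 23, 24]
`minimum` takes the values: 22 → 5 → 3

Answer: 3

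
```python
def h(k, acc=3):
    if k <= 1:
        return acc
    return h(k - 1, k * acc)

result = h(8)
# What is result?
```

Accumulator trace (n, acc): (8, 3) -> (7, 24) -> (6, 168) -> (5, 1008) -> (4, 5040) -> (3, 20160) -> (2, 60480) -> (1, 120960) -> return 120960

Answer: 120960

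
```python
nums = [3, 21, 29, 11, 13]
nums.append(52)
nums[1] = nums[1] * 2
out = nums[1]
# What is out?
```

Trace:
`nums = [3, 21, 29, 11, 13]` → nums = [3, 21, 29, 11, 13]
`nums.append(52)` → nums = [3, 21, 29, 11, 13, 52]
`nums[1] = nums[1] * 2` → nums = [3, 42, 29, 11, 13, 52]
`out = nums[1]` → out = 42
So out = 42

Answer: 42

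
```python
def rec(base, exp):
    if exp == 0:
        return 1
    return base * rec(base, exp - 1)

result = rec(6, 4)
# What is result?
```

rec(6, 4) = 6 * 6 * 6 * 6 = 1296

Answer: 1296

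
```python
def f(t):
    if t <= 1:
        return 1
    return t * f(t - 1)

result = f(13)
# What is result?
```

f(13) = 13 * 12 * 11 * 10 * 9 * 8 * 7 * 6 * 5 * 4 * 3 * 2 * 1 = 6227020800

Answer: 6227020800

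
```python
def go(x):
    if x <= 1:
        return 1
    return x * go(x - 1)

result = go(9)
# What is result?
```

go(9) = 9 * 8 * 7 * 6 * 5 * 4 * 3 * 2 * 1 = 362880

Answer: 362880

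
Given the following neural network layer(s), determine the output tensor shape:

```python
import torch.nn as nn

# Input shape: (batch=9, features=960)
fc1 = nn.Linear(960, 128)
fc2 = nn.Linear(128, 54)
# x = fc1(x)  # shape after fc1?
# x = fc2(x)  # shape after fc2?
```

Input: (9, 960) -> after fc1: (9, 128) -> Output: (9, 54)

Answer: (9, 54)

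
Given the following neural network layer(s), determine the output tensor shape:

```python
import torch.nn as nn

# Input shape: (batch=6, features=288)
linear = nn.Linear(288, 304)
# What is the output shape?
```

Input: (6, 288) -> Output: (6, 304)

Answer: (6, 304)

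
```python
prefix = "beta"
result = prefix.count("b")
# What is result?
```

Trace:
`prefix = "beta"` → prefix = 'beta'
`result = prefix.count("b")` → result = 1
So result = 1

Answer: 1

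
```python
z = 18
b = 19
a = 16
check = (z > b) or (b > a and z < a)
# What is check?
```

Trace:
`z = 18` → z = 18
`b = 19` → b = 19
`a = 16` → a = 16
`check = (z > b) or (b > a and z < a)` → check = False
So check = False

Answer: False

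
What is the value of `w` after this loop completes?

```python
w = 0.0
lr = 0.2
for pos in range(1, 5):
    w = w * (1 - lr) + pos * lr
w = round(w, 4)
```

Moving average with lr=0.2
`w` takes the values: 0.0 → 0.2 → 0.56 → 1.048 → 1.6384

Answer: 1.6384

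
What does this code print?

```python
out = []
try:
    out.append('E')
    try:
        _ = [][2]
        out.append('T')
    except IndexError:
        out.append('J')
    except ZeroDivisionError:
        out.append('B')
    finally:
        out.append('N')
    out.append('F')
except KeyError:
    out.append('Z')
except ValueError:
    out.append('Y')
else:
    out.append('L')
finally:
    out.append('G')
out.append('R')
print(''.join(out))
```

Execution trace: 'E' (try body) → 'J' (inner except IndexError) → 'N' (inner finally) → 'F' (try body, no exception) → 'L' (else) → 'G' (finally) → 'R' (after the try/except). Output: EJNFLGR

Answer: EJNFLGR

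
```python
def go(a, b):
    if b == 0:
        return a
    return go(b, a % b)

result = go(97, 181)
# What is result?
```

go(97, 181) -> go(181, 97) -> go(97, 84) -> go(84, 13) -> go(13, 6) -> go(6, 1) -> go(1, 0) -> 1

Answer: 1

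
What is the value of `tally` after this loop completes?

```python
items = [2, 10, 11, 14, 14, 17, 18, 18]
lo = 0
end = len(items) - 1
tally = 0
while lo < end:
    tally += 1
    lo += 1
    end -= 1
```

Iterations until pointers meet (list length 8)
`tally` takes the values: 0 → 1 → 2 → 3 → 4

Answer: 4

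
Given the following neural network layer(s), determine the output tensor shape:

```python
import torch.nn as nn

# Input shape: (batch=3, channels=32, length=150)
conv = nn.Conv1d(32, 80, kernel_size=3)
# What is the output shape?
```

Input: (3, 32, 150) -> Output: (3, 80, 148)

Answer: (3, 80, 148)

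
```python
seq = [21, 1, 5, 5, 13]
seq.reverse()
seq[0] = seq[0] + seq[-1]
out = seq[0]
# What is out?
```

Trace:
`seq = [21, 1, 5, 5, 13]` → seq = [21, 1, 5, 5, 13]
`seq.reverse()` → seq = [13, 5, 5, 1, 21]
`seq[0] = seq[0] + seq[-1]` → seq = [34, 5, 5, 1, 21]
`out = seq[0]` → out = 34
So out = 34

Answer: 34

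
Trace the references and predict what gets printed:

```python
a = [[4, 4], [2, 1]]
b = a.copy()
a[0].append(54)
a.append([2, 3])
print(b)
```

Key concept: shallow copy with nested lists.
Step by step:
`a = [[4, 4], [2, 1]]` → a = [[4, 4], [2, 1]]
`b = a.copy()` → b = [[4, 4], [2, 1]]
`a[0].append(54)` → a = [[4, 4, 54], [2, 1]]; b = [[4, 4, 54], [2, 1]]
`a.append([2, 3])` → a = [[4, 4, 54], [2, 1], [2, 3]]
`print(b)` → prints [[4, 4, 54], [2, 1]]

Answer: [[4, 4, 54], [2, 1]]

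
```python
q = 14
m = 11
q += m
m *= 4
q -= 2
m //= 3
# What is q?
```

Trace:
`q = 14` → q = 14
`m = 11` → m = 11
`q += m` → q = 25
`m *= 4` → m = 44
`q -= 2` → q = 23
`m //= 3` → m = 14
So q = 23

Answer: 23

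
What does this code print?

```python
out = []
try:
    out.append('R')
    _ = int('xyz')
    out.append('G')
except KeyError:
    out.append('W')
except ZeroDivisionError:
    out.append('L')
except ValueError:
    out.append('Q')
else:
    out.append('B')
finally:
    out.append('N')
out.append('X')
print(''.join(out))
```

Execution trace: 'R' (try body) → 'Q' (except ValueError) → 'N' (finally) → 'X' (after the try/except). Output: RQNX

Answer: RQNX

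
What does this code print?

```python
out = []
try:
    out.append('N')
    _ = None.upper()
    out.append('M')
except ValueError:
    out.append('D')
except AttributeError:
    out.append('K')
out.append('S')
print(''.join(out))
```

Execution trace: 'N' (try body) → 'K' (except AttributeError) → 'S' (after the try/except). Output: NKS

Answer: NKS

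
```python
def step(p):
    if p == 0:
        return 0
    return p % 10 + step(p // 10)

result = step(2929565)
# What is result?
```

Sum of digits of 2929565: 5 + 6 + 5 + 9 + 2 + 9 + 2 = 38

Answer: 38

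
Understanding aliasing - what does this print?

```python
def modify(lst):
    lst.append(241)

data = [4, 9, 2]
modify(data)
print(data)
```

Key concept: function modifies passed list.
Step by step:
`data = [4, 9, 2]` → data = [4, 9, 2]
`modify(data)` → data = [4, 9, 2, 241]
`print(data)` → prints [4, 9, 2, 241]

Answer: [4, 9, 2, 241]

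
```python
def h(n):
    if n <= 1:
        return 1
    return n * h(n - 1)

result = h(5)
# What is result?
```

h(5) = 5 * 4 * 3 * 2 * 1 = 120

Answer: 120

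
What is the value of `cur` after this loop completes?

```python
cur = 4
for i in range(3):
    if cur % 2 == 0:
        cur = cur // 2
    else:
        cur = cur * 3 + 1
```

Collatz-style transformation from 4
`cur` takes the values: 4 → 2 → 1 → 4

Answer: 4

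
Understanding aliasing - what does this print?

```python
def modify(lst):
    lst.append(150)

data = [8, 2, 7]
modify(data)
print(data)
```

Key concept: function modifies passed list.
Step by step:
`data = [8, 2, 7]` → data = [8, 2, 7]
`modify(data)` → data = [8, 2, 7, 150]
`print(data)` → prints [8, 2, 7, 150]

Answer: [8, 2, 7, 150]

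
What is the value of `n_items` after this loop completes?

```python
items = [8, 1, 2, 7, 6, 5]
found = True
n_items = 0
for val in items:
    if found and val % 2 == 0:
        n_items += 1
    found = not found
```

Count even values at even positions
`n_items` takes the values: 0 → 1 → 2 → 3

Answer: 3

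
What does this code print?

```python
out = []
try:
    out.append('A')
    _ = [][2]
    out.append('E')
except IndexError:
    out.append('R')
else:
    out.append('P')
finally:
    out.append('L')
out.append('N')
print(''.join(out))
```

Execution trace: 'A' (try body) → 'R' (except IndexError) → 'L' (finally) → 'N' (after the try/except). Output: ARLN

Answer: ARLN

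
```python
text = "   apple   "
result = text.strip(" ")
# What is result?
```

Trace:
`text = "   apple   "` → text = '   apple   '
`result = text.strip(" ")` → result = 'apple'
So result = 'apple'

Answer: 'apple'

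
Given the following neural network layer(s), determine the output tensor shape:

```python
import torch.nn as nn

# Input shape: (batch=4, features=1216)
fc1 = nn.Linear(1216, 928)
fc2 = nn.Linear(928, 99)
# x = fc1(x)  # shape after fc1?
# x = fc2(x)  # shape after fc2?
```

Input: (4, 1216) -> after fc1: (4, 928) -> Output: (4, 99)

Answer: (4, 99)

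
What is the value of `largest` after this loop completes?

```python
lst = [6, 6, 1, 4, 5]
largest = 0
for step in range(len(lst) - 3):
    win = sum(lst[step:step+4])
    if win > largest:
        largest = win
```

Max sum of 4-element window in [6, 6, 1, 4, 5]
`largest` takes the values: 0 → 17

Answer: 17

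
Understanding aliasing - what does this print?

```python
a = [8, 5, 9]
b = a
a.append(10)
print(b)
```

Key concept: basic list aliasing.
Step by step:
`a = [8, 5, 9]` → a = [8, 5, 9]
`b = a` → b = [8, 5, 9] (same object as a)
`a.append(10)` → a = [8, 5, 9, 10] (same object as b); b = [8, 5, 9, 10] (same object as a)
`print(b)` → prints [8, 5, 9, 10]

Answer: [8, 5, 9, 10]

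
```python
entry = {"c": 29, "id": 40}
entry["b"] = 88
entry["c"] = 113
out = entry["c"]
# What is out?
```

Trace:
`entry = {"c": 29, "id": 40}` → entry = {'c': 29, 'id': 40}
`entry["b"] = 88` → entry = {'c': 29, 'id': 40, 'b': 88}
`entry["c"] = 113` → entry = {'c': 113, 'id': 40, 'b': 88}
`out = entry["c"]` → out = 113
So out = 113

Answer: 113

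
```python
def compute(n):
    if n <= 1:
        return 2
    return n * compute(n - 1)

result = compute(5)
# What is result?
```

compute(5) = 5 * 4 * 3 * 2 * 2 = 240

Answer: 240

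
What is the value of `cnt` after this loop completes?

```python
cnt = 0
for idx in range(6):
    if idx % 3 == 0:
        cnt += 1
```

Count numbers divisible by 3 in range(6)
`cnt` takes the values: 0 → 1 → 2

Answer: 2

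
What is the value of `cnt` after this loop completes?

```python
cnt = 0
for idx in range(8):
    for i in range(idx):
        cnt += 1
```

Triangle number: 0+1+2+...+7
`cnt` takes the values: 0 → 1 → 2 → 3 → 4 → 5 → 6 → 7 → 8 → 9 → 10 → 11 → 12 → 13 → 14 → 15 → 16 → 17 → 18 → 19 → 20 → 21 → 22 → 23 → 24 → 25 → 26 → 27 → 28

Answer: 28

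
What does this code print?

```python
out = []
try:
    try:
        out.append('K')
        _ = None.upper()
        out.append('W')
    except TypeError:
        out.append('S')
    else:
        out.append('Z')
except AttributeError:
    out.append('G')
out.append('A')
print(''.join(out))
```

Execution trace: 'K' (try body) → 'G' (outer except AttributeError) → 'A' (after the try/except). Output: KGA

Answer: KGA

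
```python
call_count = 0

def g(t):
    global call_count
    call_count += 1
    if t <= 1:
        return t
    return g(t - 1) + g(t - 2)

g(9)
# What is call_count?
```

Calls(t) = 1 + Calls(t-1) + Calls(t-2); Calls(0)=Calls(1)=1. For t=9 this gives 109.

Answer: 109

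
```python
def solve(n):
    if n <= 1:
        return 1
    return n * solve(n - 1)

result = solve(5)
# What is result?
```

solve(5) = 5 * 4 * 3 * 2 * 1 = 120

Answer: 120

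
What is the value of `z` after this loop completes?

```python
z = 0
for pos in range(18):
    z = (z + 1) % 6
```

Increment mod 6, 18 times = 0
`z` takes the values: 0 → 1 → 2 → 3 → 4 → 5 → 0 → 1 → 2 → 3 → 4 → 5 → 0 → 1 → 2 → 3 → 4 → 5 → 0

Answer: 0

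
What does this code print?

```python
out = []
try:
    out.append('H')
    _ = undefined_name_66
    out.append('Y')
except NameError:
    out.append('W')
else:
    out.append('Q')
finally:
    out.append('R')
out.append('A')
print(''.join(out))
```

Execution trace: 'H' (try body) → 'W' (except NameError) → 'R' (finally) → 'A' (after the try/except). Output: HWRA

Answer: HWRA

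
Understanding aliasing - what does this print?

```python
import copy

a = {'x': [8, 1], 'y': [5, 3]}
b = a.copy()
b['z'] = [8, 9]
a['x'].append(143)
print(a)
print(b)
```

Key concept: shallow copy of dict with mutable values.
Step by step:
`a = {'x': [8, 1], 'y': [5, 3]}` → a = {'x': [8, 1], 'y': [5, 3]}
`b = a.copy()` → b = {'x': [8, 1], 'y': [5, 3]}
`b['z'] = [8, 9]` → b = {'x': [8, 1], 'y': [5, 3], 'z': [8, 9]}
`a['x'].append(143)` → a = {'x': [8, 1, 143], 'y': [5, 3]}; b = {'x': [8, 1, 143], 'y': [5, 3], 'z': [8, 9]}
`print(a)` → prints {'x': [8, 1, 143], 'y': [5, 3]}
`print(b)` → prints {'x': [8, 1, 143], 'y': [5, 3], 'z': [8, 9]}

Answer:
{'x': [8, 1, 143], 'y': [5, 3]}
{'x': [8, 1, 143], 'y': [5, 3], 'z': [8, 9]}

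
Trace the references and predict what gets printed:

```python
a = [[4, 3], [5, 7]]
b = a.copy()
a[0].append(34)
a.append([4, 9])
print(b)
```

Key concept: shallow copy with nested lists.
Step by step:
`a = [[4, 3], [5, 7]]` → a = [[4, 3], [5, 7]]
`b = a.copy()` → b = [[4, 3], [5, 7]]
`a[0].append(34)` → a = [[4, 3, 34], [5, 7]]; b = [[4, 3, 34], [5, 7]]
`a.append([4, 9])` → a = [[4, 3, 34], [5, 7], [4, 9]]
`print(b)` → prints [[4, 3, 34], [5, 7]]

Answer: [[4, 3, 34], [5, 7]]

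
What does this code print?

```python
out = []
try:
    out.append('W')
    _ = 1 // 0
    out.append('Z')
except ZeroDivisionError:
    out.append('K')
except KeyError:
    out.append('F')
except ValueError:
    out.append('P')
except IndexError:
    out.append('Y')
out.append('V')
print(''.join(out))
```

Execution trace: 'W' (try body) → 'K' (except ZeroDivisionError) → 'V' (after the try/except). Output: WKV

Answer: WKV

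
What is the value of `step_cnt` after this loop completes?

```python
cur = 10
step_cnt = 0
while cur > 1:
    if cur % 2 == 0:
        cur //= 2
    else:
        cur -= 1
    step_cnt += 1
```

Steps to reduce 10 to 1
`step_cnt` takes the values: 0 → 1 → 2 → 3 → 4

Answer: 4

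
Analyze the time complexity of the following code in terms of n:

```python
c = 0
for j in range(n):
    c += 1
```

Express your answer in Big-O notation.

Each loop level contributes: n. Multiplying the contributions gives O(n).

Answer: O(n)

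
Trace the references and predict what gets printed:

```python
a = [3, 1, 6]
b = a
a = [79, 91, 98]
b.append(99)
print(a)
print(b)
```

Key concept: rebinding vs mutation: a is rebound to a new list, b still points at the original.
Step by step:
`a = [3, 1, 6]` → a = [3, 1, 6]
`b = a` → b = [3, 1, 6] (same object as a)
`a = [79, 91, 98]` → a = [79, 91, 98]
`b.append(99)` → b = [3, 1, 6, 99]
`print(a)` → prints [79, 91, 98]
`print(b)` → prints [3, 1, 6, 99]

Answer:
[79, 91, 98]
[3, 1, 6, 99]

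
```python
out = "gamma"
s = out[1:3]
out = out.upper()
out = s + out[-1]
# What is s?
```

Trace:
`out = "gamma"` → out = 'gamma'
`s = out[1:3]` → s = 'am'
`out = out.upper()` → out = 'GAMMA'
`out = s + out[-1]` → out = 'amA'
So s = 'am'

Answer: 'am'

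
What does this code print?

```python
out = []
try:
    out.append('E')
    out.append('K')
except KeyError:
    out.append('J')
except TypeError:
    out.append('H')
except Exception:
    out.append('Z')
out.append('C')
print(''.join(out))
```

Execution trace: 'E' (try body) → 'K' (try body, no exception) → 'C' (after the try/except). Output: EKC

Answer: EKC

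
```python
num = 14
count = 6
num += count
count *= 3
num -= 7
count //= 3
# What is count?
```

Trace:
`num = 14` → num = 14
`count = 6` → count = 6
`num += count` → num = 20
`count *= 3` → count = 18
`num -= 7` → num = 13
`count //= 3` → count = 6
So count = 6

Answer: 6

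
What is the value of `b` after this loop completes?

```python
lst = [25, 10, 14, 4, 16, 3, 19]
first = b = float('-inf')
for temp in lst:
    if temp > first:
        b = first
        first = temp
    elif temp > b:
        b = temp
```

Second largest (with repeats) in [25, 10, 14, 4, 16, 3, 19]
`b` takes the values: -inf → 10 → 14 → 16 → 19

Answer: 19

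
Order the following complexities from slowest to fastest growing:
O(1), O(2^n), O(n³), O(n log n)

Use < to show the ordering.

Ordered by growth rate: O(1) < O(n log n) < O(n³) < O(2^n)

Answer: O(1) < O(n log n) < O(n³) < O(2^n)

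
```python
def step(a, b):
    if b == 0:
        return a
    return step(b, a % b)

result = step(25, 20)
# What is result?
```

step(25, 20) -> step(20, 5) -> step(5, 0) -> 5

Answer: 5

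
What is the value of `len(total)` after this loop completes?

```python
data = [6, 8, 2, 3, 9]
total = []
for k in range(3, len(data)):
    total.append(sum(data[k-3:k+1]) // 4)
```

Number of 4-element averages
`total` takes the values: [] → [4] → [4, 5]
So `len(total)` = 2

Answer: 2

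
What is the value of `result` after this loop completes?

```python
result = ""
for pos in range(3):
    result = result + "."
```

Repeat '.' 3 times
`result` takes the values: "" → "." → ".." → "..."

Answer: "..."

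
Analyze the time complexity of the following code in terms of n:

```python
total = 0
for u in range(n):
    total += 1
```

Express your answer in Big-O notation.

Each loop level contributes: n. Multiplying the contributions gives O(n).

Answer: O(n)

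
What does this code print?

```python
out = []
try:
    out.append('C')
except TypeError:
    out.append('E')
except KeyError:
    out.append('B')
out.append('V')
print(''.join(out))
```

Execution trace: 'C' (try body, no exception) → 'V' (after the try/except). Output: CV

Answer: CV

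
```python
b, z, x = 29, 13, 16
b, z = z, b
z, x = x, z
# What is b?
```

Trace:
`b, z, x = 29, 13, 16` → b = 29; z = 13; x = 16
`b, z = z, b` → b = 13; z = 29
`z, x = x, z` → z = 16; x = 29
So b = 13

Answer: 13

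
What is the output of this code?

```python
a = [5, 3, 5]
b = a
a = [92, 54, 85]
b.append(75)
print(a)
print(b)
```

Key concept: rebinding vs mutation: a is rebound to a new list, b still points at the original.
Step by step:
`a = [5, 3, 5]` → a = [5, 3, 5]
`b = a` → b = [5, 3, 5] (same object as a)
`a = [92, 54, 85]` → a = [92, 54, 85]
`b.append(75)` → b = [5, 3, 5, 75]
`print(a)` → prints [92, 54, 85]
`print(b)` → prints [5, 3, 5, 75]

Answer:
[92, 54, 85]
[5, 3, 5, 75]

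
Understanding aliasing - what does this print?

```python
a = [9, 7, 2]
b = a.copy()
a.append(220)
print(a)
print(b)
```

Key concept: list.copy() creates independent copy.
Step by step:
`a = [9, 7, 2]` → a = [9, 7, 2]
`b = a.copy()` → b = [9, 7, 2]
`a.append(220)` → a = [9, 7, 2, 220]
`print(a)` → prints [9, 7, 2, 220]
`print(b)` → prints [9, 7, 2]

Answer:
[9, 7, 2, 220]
[9, 7, 2]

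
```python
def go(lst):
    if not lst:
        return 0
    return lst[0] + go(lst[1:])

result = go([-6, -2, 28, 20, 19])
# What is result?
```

(-6) + (-2) + 28 + 20 + 19 + 0 = 59

Answer: 59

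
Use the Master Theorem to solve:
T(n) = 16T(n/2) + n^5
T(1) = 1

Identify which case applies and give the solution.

a=16, b=2, f(n)=n^5. log_2(16) = 4. Since c=5 > 4 and the regularity condition holds (16(n/2)^5 = (16/2^5)n^5 with 16/2^5 < 1), Case 3 applies: T(n) = Θ(f(n)) = O(n^5).

Answer: O(n^5) - Case 3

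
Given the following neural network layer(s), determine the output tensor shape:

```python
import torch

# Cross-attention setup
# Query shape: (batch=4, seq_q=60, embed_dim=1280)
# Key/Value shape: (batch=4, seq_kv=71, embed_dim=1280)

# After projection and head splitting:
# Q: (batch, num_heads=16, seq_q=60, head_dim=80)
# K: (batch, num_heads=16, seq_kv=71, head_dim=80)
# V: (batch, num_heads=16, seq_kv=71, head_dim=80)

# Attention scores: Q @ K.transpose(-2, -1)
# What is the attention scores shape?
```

Input: (4, 60, 1280) -> Output: (4, 16, 60, 71)

Answer: (4, 16, 60, 71)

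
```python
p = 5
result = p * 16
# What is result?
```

Trace:
`p = 5` → p = 5
`result = p * 16` → result = 80
So result = 80

Answer: 80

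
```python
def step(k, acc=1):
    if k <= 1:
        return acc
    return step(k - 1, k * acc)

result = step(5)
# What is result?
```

Accumulator trace (n, acc): (5, 1) -> (4, 5) -> (3, 20) -> (2, 60) -> (1, 120) -> return 120

Answer: 120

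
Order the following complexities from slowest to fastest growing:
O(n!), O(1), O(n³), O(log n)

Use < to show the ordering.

Ordered by growth rate: O(1) < O(log n) < O(n³) < O(n!)

Answer: O(1) < O(log n) < O(n³) < O(n!)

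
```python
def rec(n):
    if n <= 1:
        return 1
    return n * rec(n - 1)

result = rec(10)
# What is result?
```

rec(10) = 10 * 9 * 8 * 7 * 6 * 5 * 4 * 3 * 2 * 1 = 3628800

Answer: 3628800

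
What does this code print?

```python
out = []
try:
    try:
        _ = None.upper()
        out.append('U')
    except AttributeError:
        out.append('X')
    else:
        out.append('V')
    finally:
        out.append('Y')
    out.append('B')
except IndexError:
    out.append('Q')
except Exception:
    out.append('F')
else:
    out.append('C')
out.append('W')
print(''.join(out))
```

Execution trace: 'X' (inner except AttributeError) → 'Y' (inner finally) → 'B' (try body, no exception) → 'C' (else) → 'W' (after the try/except). Output: XYBCW

Answer: XYBCW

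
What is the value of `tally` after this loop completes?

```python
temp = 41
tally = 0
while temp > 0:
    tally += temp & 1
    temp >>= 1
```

Count set bits in 41 (binary: 0b101001)
`tally` takes the values: 0 → 1 → 2 → 3

Answer: 3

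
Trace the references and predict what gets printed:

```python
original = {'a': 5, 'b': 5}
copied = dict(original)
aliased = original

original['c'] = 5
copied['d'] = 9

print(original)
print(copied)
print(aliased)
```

Key concept: dict() creates copy, assignment creates alias.
Step by step:
`original = {'a': 5, 'b': 5}` → original = {'a': 5, 'b': 5}
`copied = dict(original)` → copied = {'a': 5, 'b': 5}
`aliased = original` → aliased = {'a': 5, 'b': 5} (same object as original)
`original['c'] = 5` → original = {'a': 5, 'b': 5, 'c': 5} (same object as aliased); aliased = {'a': 5, 'b': 5, 'c': 5} (same object as original)
`copied['d'] = 9` → copied = {'a': 5, 'b': 5, 'd': 9}
`print(original)` → prints {'a': 5, 'b': 5, 'c': 5}
`print(copied)` → prints {'a': 5, 'b': 5, 'd': 9}
`print(aliased)` → prints {'a': 5, 'b': 5, 'c': 5}

Answer:
{'a': 5, 'b': 5, 'c': 5}
{'a': 5, 'b': 5, 'd': 9}
{'a': 5, 'b': 5, 'c': 5}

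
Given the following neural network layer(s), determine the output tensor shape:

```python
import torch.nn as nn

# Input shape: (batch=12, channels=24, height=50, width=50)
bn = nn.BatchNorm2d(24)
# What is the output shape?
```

Input: (12, 24, 50, 50) -> Output: (12, 24, 50, 50)

Answer: (12, 24, 50, 50)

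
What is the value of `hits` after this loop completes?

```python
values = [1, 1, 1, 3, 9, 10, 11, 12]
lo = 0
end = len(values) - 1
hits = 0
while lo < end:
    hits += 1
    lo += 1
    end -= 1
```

Iterations until pointers meet (list length 8)
`hits` takes the values: 0 → 1 → 2 → 3 → 4

Answer: 4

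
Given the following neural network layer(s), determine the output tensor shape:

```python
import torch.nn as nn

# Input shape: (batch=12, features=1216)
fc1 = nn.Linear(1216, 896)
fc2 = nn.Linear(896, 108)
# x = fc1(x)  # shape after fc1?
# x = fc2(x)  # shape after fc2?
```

Input: (12, 1216) -> after fc1: (12, 896) -> Output: (12, 108)

Answer: (12, 108)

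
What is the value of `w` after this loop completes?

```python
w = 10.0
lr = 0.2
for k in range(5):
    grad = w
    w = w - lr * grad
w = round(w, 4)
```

Gradient descent: w = 10.0 * (1 - 0.2)^5
`w` takes the values: 10.0 → 8.0 → 6.4 → 5.12 → 4.096 → 3.2768

Answer: 3.2768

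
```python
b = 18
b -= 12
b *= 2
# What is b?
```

Trace:
`b = 18` → b = 18
`b -= 12` → b = 6
`b *= 2` → b = 12
So b = 12

Answer: 12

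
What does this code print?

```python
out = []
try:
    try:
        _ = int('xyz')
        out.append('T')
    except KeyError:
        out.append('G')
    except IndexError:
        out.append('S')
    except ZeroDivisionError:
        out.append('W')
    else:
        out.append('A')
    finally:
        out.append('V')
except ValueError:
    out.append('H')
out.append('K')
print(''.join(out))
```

Execution trace: 'V' (finally) → 'H' (outer except ValueError) → 'K' (after the try/except). Output: VHK

Answer: VHK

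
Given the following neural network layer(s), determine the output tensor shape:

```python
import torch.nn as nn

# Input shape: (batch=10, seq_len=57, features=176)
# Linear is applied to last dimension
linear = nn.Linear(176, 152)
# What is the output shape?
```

Input: (10, 57, 176) -> Output: (10, 57, 152)

Answer: (10, 57, 152)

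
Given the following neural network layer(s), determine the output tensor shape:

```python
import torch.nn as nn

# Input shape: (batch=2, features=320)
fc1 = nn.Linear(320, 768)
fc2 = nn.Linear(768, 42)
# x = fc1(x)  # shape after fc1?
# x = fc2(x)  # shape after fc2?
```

Input: (2, 320) -> after fc1: (2, 768) -> Output: (2, 42)

Answer: (2, 42)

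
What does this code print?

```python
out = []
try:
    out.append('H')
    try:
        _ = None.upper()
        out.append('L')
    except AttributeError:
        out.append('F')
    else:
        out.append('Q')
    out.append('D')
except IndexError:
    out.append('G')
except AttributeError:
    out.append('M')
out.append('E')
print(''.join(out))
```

Execution trace: 'H' (try body) → 'F' (inner except AttributeError) → 'D' (try body, no exception) → 'E' (after the try/except). Output: HFDE

Answer: HFDE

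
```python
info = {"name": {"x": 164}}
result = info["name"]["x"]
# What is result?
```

Trace:
`info = {"name": {"x": 164}}` → info = {'name': {'x': 164}}
`result = info["name"]["x"]` → result = 164
So result = 164

Answer: 164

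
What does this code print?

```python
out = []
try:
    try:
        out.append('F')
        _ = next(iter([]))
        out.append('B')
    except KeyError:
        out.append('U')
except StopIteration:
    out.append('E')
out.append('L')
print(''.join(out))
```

Execution trace: 'F' (try body) → 'E' (outer except StopIteration) → 'L' (after the try/except). Output: FEL

Answer: FEL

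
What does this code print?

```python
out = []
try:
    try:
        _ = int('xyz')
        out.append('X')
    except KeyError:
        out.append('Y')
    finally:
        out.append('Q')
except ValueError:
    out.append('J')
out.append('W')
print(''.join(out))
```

Execution trace: 'Q' (finally) → 'J' (outer except ValueError) → 'W' (after the try/except). Output: QJW

Answer: QJW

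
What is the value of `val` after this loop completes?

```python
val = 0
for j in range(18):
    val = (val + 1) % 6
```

Increment mod 6, 18 times = 0
`val` takes the values: 0 → 1 → 2 → 3 → 4 → 5 → 0 → 1 → 2 → 3 → 4 → 5 → 0 → 1 → 2 → 3 → 4 → 5 → 0

Answer: 0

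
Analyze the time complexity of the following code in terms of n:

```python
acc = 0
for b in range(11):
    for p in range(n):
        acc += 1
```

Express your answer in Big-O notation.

Each loop level contributes: 1 × n. Multiplying the contributions gives O(n).

Answer: O(n)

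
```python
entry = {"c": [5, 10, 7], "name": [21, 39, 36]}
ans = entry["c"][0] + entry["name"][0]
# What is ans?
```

Trace:
`entry = {"c": [5, 10, 7], "name": [21, 39, 36]}` → entry = {'c': [5, 10, 7], 'name': [21, 39, 36]}
`ans = entry["c"][0] + entry["name"][0]` → ans = 26
So ans = 26

Answer: 26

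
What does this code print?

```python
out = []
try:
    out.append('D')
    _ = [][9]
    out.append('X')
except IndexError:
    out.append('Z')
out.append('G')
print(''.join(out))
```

Execution trace: 'D' (try body) → 'Z' (except IndexError) → 'G' (after the try/except). Output: DZG

Answer: DZG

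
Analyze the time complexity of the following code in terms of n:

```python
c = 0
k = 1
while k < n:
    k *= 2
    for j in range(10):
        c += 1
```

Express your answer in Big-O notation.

Each loop level contributes: log n × 1. Multiplying the contributions gives O(log n).

Answer: O(log n)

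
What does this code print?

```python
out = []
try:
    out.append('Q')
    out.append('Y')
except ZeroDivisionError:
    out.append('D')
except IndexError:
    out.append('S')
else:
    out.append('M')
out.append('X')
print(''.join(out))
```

Execution trace: 'Q' (try body) → 'Y' (try body, no exception) → 'M' (else) → 'X' (after the try/except). Output: QYMX

Answer: QYMX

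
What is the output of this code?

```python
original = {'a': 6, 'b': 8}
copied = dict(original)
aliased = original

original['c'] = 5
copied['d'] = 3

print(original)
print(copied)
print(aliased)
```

Key concept: dict() creates copy, assignment creates alias.
Step by step:
`original = {'a': 6, 'b': 8}` → original = {'a': 6, 'b': 8}
`copied = dict(original)` → copied = {'a': 6, 'b': 8}
`aliased = original` → aliased = {'a': 6, 'b': 8} (same object as original)
`original['c'] = 5` → original = {'a': 6, 'b': 8, 'c': 5} (same object as aliased); aliased = {'a': 6, 'b': 8, 'c': 5} (same object as original)
`copied['d'] = 3` → copied = {'a': 6, 'b': 8, 'd': 3}
`print(original)` → prints {'a': 6, 'b': 8, 'c': 5}
`print(copied)` → prints {'a': 6, 'b': 8, 'd': 3}
`print(aliased)` → prints {'a': 6, 'b': 8, 'c': 5}

Answer:
{'a': 6, 'b': 8, 'c': 5}
{'a': 6, 'b': 8, 'd': 3}
{'a': 6, 'b': 8, 'c': 5}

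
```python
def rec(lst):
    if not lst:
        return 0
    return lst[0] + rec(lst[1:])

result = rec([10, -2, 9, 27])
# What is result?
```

10 + (-2) + 9 + 27 + 0 = 44

Answer: 44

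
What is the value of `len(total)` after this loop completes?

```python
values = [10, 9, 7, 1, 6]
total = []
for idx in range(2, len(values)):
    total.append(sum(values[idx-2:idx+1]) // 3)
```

Number of 3-element averages
`total` takes the values: [] → [8] → [8, 5] → [8, 5, 4]
So `len(total)` = 3

Answer: 3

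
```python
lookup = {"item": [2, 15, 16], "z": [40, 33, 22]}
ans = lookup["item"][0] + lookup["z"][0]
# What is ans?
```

Trace:
`lookup = {"item": [2, 15, 16], "z": [40, 33, 22]}` → lookup = {'item': [2, 15, 16], 'z': [40, 33, 22]}
`ans = lookup["item"][0] + lookup["z"][0]` → ans = 42
So ans = 42

Answer: 42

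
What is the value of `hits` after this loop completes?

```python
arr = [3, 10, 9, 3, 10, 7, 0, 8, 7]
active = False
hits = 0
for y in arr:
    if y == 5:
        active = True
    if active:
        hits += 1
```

Count elements after first 5 in [3, 10, 9, 3, 10, 7, 0, 8, 7]
`hits` takes the values: 0

Answer: 0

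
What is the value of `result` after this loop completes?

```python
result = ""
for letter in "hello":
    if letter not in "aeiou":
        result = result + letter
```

Remove vowels from 'hello'
`result` takes the values: "" → "h" → "hl" → "hll"

Answer: "hll"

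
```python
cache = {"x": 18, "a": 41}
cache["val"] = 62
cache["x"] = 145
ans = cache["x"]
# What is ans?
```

Trace:
`cache = {"x": 18, "a": 41}` → cache = {'x': 18, 'a': 41}
`cache["val"] = 62` → cache = {'x': 18, 'a': 41, 'val': 62}
`cache["x"] = 145` → cache = {'x': 145, 'a': 41, 'val': 62}
`ans = cache["x"]` → ans = 145
So ans = 145

Answer: 145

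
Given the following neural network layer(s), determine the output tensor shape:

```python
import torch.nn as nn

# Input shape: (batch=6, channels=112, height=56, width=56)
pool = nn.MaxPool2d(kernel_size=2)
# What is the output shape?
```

Input: (6, 112, 56, 56) -> Output: (6, 112, 28, 28)

Answer: (6, 112, 28, 28)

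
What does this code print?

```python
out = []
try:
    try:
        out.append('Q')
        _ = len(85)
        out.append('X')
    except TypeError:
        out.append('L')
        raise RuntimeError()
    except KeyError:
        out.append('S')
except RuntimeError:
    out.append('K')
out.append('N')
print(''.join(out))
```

Execution trace: 'Q' (try body) → 'L' (except TypeError) → 'K' (outer except RuntimeError) → 'N' (after the try/except). Output: QLKN

Answer: QLKN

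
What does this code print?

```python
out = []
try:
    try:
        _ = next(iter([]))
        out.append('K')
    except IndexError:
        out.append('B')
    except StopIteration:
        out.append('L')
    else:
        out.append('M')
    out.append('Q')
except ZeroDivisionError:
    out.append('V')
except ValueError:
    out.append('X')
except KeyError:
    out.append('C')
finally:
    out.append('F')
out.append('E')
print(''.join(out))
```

Execution trace: 'L' (inner except StopIteration) → 'Q' (try body, no exception) → 'F' (finally) → 'E' (after the try/except). Output: LQFE

Answer: LQFE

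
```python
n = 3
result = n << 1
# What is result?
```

Trace:
`n = 3` → n = 3
`result = n << 1` → result = 6
So result = 6

Answer: 6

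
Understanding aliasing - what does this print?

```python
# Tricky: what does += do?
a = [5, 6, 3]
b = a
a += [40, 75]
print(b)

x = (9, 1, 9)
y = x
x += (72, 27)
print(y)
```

Key concept: += behavior differs for mutable vs immutable.
Step by step:
`a = [5, 6, 3]` → a = [5, 6, 3]
`b = a` → b = [5, 6, 3] (same object as a)
`a += [40, 75]` → a = [5, 6, 3, 40, 75] (same object as b); b = [5, 6, 3, 40, 75] (same object as a)
`print(b)` → prints [5, 6, 3, 40, 75]
`x = (9, 1, 9)` → x = (9, 1, 9)
`y = x` → y = (9, 1, 9)
`x += (72, 27)` → x = (9, 1, 9, 72, 27)
`print(y)` → prints (9, 1, 9)

Answer:
[5, 6, 3, 40, 75]
(9, 1, 9)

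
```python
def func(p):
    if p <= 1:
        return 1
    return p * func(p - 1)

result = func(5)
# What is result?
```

func(5) = 5 * 4 * 3 * 2 * 1 = 120

Answer: 120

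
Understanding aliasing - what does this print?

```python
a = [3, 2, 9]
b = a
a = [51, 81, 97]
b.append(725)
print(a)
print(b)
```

Key concept: rebinding vs mutation: a is rebound to a new list, b still points at the original.
Step by step:
`a = [3, 2, 9]` → a = [3, 2, 9]
`b = a` → b = [3, 2, 9] (same object as a)
`a = [51, 81, 97]` → a = [51, 81, 97]
`b.append(725)` → b = [3, 2, 9, 725]
`print(a)` → prints [51, 81, 97]
`print(b)` → prints [3, 2, 9, 725]

Answer:
[51, 81, 97]
[3, 2, 9, 725]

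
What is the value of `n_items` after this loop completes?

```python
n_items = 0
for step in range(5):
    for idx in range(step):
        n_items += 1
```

Triangle number: 0+1+2+...+4
`n_items` takes the values: 0 → 1 → 2 → 3 → 4 → 5 → 6 → 7 → 8 → 9 → 10

Answer: 10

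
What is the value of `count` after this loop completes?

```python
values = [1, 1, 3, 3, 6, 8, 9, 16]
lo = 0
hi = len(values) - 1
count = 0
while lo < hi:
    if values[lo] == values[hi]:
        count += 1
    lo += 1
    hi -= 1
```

Count matching pairs from ends
`count` takes the values: 0

Answer: 0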